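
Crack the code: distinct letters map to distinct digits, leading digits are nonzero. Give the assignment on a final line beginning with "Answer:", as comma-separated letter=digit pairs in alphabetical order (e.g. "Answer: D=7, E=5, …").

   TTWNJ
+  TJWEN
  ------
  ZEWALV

Step 1. [col 1: J + N ≡ V (mod 10)] V=2 is one option consistent with column 1 (J + N ≡ V (mod 10), carry-in 0) — take it ⇒ V=2.
Step 2. [col 1: J + N ≡ V (mod 10)] N=4 is one option consistent with column 1 (J + N ≡ V (mod 10), carry-in 0) — take it, so N=4.
Step 3. [col 1: J + N ≡ V (mod 10)] column 1 reads J+N+carry(0)=V with N=4, V=2; with digits 2,4 already taken and all letters distinct, the only value for J is 8 ⇒ J=8.
Step 4. [col 2: N + E ≡ L (mod 10)] E=5 is one option consistent with column 2 (N + E ≡ L (mod 10), carry-in 1) — take it ⇒ E=5.
Step 5. [Z] the sum has 6 digits but both addends have 5; that extra leading digit Z is the final carry, namely 1. So Z=1.
Step 6. [col 2: N + E ≡ L (mod 10)] from column 2 (N=4, E=5, carry-in 1, digits 1,2,4,5,8 already taken and all letters distinct): L must equal 0, so L=0.
Step 7. [col 3: W + W ≡ A (mod 10)] several values work for A in column 3 (W + W ≡ A (mod 10), carry-in 1); try A=3 ⇒ A=3.
Step 8. [col 3: W + W ≡ A (mod 10)] in column 3 we have W+W≡A with carry-in 1; given A=3 and digits 0,1,2,3,4,5,8 already taken and all letters distinct, that pins W to 6. So W=6.
Step 9. [col 4: T + J ≡ W (mod 10)] column 4: given J=8, W=6, carry-in 1, and digits 0,1,2,3,4,5,6,8 already taken and all letters distinct, T+J≡W (mod 10) forces T=7 ⇒ T=7.

Answer: A=3, E=5, J=8, L=0, N=4, T=7, V=2, W=6, Z=1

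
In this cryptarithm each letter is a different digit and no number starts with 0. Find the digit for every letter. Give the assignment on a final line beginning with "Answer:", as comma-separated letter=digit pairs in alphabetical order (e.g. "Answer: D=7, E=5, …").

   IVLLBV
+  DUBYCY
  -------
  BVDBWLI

Step 1. [col 1: V + Y ≡ I (mod 10)] several values work for I in column 1 (V + Y ≡ I (mod 10), carry-in 0); try I=8 ⇒ I=8.
Step 2. [col 1: V + Y ≡ I (mod 10)] V=5 is one option consistent with column 1 (V + Y ≡ I (mod 10), carry-in 0) — take it ⇒ V=5.
Step 3. [col 1: V + Y ≡ I (mod 10)] column 1 reads V+Y+carry(0)=I with V=5, I=8; with digits 5,8 already taken and all letters distinct, the only value for Y is 3, so Y=3.
Step 4. [col 2: B + C ≡ L (mod 10)] B=1 is one option consistent with column 2 (B + C ≡ L (mod 10), carry-in 0) — take it, so B=1.
Step 5. [col 2: B + C ≡ L (mod 10)] several values work for L in column 2 (B + C ≡ L (mod 10), carry-in 0); try L=0. So L=0.
Step 6. [col 2: B + C ≡ L (mod 10)] column 2 reads B+C+carry(0)=L with B=1, L=0; with digits 0,1,3,5,8 already taken and all letters distinct, the only value for C is 9 ⇒ C=9.
Step 7. [col 3: L + Y ≡ W (mod 10)] from column 3 (L=0, Y=3, carry-in 1, digits 0,1,3,5,8,9 already taken and all letters distinct): W must equal 4, so W=4.
Step 8. [col 5: V + U ≡ D (mod 10)] no forcing yet in column 5 (carry-in 0); U=2 is free and consistent — try it ⇒ U=2.
Step 9. [col 5: V + U ≡ D (mod 10)] in column 5 we have V+U≡D with carry-in 0; given V=5, U=2 and digits 0,1,2,3,4,5,8,9 already taken and all letters distinct, that pins D to 7. So D=7.

Answer: B=1, C=9, D=7, I=8, L=0, U=2, V=5, W=4, Y=3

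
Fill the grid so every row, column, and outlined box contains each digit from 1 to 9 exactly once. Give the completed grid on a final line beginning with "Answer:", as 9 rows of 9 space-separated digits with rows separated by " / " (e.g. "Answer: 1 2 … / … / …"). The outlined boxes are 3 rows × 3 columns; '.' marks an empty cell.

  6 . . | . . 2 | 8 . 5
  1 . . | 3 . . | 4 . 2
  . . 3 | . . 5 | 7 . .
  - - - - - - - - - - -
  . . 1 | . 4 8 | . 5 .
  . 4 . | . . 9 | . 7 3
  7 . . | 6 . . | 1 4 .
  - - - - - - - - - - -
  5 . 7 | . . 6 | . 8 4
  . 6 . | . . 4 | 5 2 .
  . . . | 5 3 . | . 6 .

Step 1. [r9c7∈{9}] r9c7 is down to just 9. So r9c7=9.
Step 2. [r9c6∈{1,7}] col 6 places 1 nowhere but r9c6, so r9c6=1.
Step 3. [r2c8∈{9}] r2c8 is down to just 9. So r2c8=9.
Step 4. [r2c6∈{7}] only 7 remains possible at r2c6, so r2c6=7.
Step 5. [r3c8∈{1}] r3c8's peers cover all but 1 ⇒ r3c8=1.
Step 6. [r8c5∈{7,8,9}] across col 5, 7 lands solely at r8c5 ⇒ r8c5=7.
Step 7. [r8c1∈{3,8,9}] r8c1 is the only open cell in row 8 admitting 3, so r8c1=3.
Step 8. [r5c3∈{2,5,6,8}] 6 has one home in col 3: r5c3. So r5c3=6.
Step 9. [r5c1∈{2,8}] in row 5, 8 fits only at r5c1 ⇒ r5c1=8.
Step 10. [r5c5∈{1,2,5}] 5 has one home in row 5: r5c5. So r5c5=5.
Step 11. [r6c5∈{2}] r6c5 has the single candidate 2. So r6c5=2.
Step 12. [r9c3∈{2,4,8}] 2 has one home in col 3: r9c3. So r9c3=2.
Step 13. [r7c5∈{9}] r7c5's peers cover all but 9 ⇒ r7c5=9.
Step 14. [r1c3∈{4,9}] r1c3 is the only open cell in col 3 admitting 4 ⇒ r1c3=4.
Step 15. [r4c2∈{2,3,9}] across row 4, 3 lands solely at r4c2, so r4c2=3.
Step 16. [r9c2∈{8}] r9c2 has the single candidate 8. So r9c2=8.
Step 17. [r4c1∈{2,9}] across box 4, 2 lands solely at r4c1, so r4c1=2.
Step 18. [r3c1∈{9}] nothing but 9 survives at r3c1 ⇒ r3c1=9.
Step 19. [r6c2∈{5,9}] in col 2, 9 fits only at r6c2, so r6c2=9.
Step 20. [r2c5∈{6,8}] 6 has one home in row 2: r2c5, so r2c5=6.
Step 21. [r3c9∈{6}] only 6 remains possible at r3c9, so r3c9=6.
Step 22. [r2c2∈{5}] r2c2 has the single candidate 5. So r2c2=5.
Step 23. [r1c5∈{1}] only 1 remains possible at r1c5. So r1c5=1.
Step 24. [r3c4∈{4,8}] across row 3, 4 lands solely at r3c4, so r3c4=4.
Step 25. [r9c9∈{7}] nothing but 7 survives at r9c9, so r9c9=7.
Step 26. [r8c3∈{9}] r8c3 has the single candidate 9. So r8c3=9.
Step 27. [r1c4∈{9}] nothing but 9 survives at r1c4. So r1c4=9.
Step 28. [r2c3∈{8}] r2c3 has the single candidate 8 ⇒ r2c3=8.
Step 29. [r5c7∈{2}] r5c7's peers cover all but 2, so r5c7=2.
Step 30. [r6c9∈{8}] r6c9's peers cover all but 8. So r6c9=8.
Step 31. [r3c2∈{2}] r3c2 is down to just 2 ⇒ r3c2=2.
Step 32. [r1c2∈{7}] nothing but 7 survives at r1c2 ⇒ r1c2=7.
Step 33. [r3c5∈{8}] r3c5 is down to just 8. So r3c5=8.
Step 34. [r1c8∈{3}] only 3 remains possible at r1c8, so r1c8=3.
Step 35. [r7c2∈{1}] r7c2 has the single candidate 1. So r7c2=1.
Step 36. [r7c7∈{3}] only 3 remains possible at r7c7 ⇒ r7c7=3.
Step 37. [r6c3∈{5}] r6c3 has the single candidate 5. So r6c3=5.
Step 38. [r4c7∈{6}] r4c7 has the single candidate 6, so r4c7=6.
Step 39. [r5c4∈{1}] only 1 remains possible at r5c4. So r5c4=1.
Step 40. [r8c9∈{1}] nothing but 1 survives at r8c9 ⇒ r8c9=1.
Step 41. [r6c6∈{3}] nothing but 3 survives at r6c6. So r6c6=3.
Step 42. [r4c9∈{9}] r4c9's peers cover all but 9, so r4c9=9.
Step 43. [r8c4∈{8}] r8c4 has the single candidate 8. So r8c4=8.
Step 44. [r9c1∈{4}] r9c1 has the single candidate 4, so r9c1=4.
Step 45. [r7c4∈{2}] r7c4 has the single candidate 2 ⇒ r7c4=2.
Step 46. [r4c4∈{7}] nothing but 7 survives at r4c4, so r4c4=7.

Answer: 6 7 4 9 1 2 8 3 5 / 1 5 8 3 6 7 4 9 2 / 9 2 3 4 8 5 7 1 6 / 2 3 1 7 4 8 6 5 9 / 8 4 6 1 5 9 2 7 3 / 7 9 5 6 2 3 1 4 8 / 5 1 7 2 9 6 3 8 4 / 3 6 9 8 7 4 5 2 1 / 4 8 2 5 3 1 9 6 7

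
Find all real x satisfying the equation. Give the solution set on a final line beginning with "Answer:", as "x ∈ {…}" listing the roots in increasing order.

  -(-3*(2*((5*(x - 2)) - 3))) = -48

Step 1. [-(-3*(2*((5*(x - 2)) - 3))) = -48] leading − — multiply by −1, so neg: -3*(2*((5*(x - 2)) - 3)) = 48.
Step 2. [-3*(2*((5*(x - 2)) - 3)) = 48] LHS = -3·(…); ÷-3 both sides. So div: 2*((5*(x - 2)) - 3) = -16.
Step 3. [2*((5*(x - 2)) - 3) = -16] 2·(inner) — divide through by 2. So div: (5*(x - 2)) - 3 = -8.
Step 4. [(5*(x - 2)) - 3 = -8] the outer -3 inverts by adding 3, so sub: 5*(x - 2) = -5.
Step 5. [5*(x - 2) = -5] divide by the outer 5. So div: x - 2 = -1.
Step 6. [x - 2 = -1] the outer -2 inverts by adding 2, so sub: x = 1.

Answer: x ∈ {1}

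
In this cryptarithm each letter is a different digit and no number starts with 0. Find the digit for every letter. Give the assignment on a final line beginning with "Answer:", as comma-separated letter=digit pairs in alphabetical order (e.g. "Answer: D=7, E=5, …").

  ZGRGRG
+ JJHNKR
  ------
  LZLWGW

Step 1. [col 1: G + R ≡ W (mod 10)] no forcing yet in column 1 (carry-in 0); G=2 is free and consistent — try it ⇒ G=2.
Step 2. [col 1: G + R ≡ W (mod 10)] column 1 (G + R ≡ W (mod 10), carry-in 0) doesn't pin W yet; pick W=0 and continue. So W=0.
Step 3. [col 1: G + R ≡ W (mod 10)] column 1 reads G+R+carry(0)=W with G=2, W=0; with digits 0,2 already taken and all letters distinct, the only value for R is 8. So R=8.
Step 4. [col 2: R + K ≡ G (mod 10)] in column 2 we have R+K≡G with carry-in 1; given R=8, G=2 and digits 0,2,8 already taken and all letters distinct, that pins K to 3. So K=3.
Step 5. [col 3: G + N ≡ W (mod 10)] column 3 reads G+N+carry(1)=W with G=2, W=0; with digits 0,2,3,8 already taken and all letters distinct, the only value for N is 7. So N=7.
Step 6. [col 4: R + H ≡ L (mod 10)] no forcing yet in column 4 (carry-in 1); H=6 is free and consistent — try it. So H=6.
Step 7. [col 4: R + H ≡ L (mod 10)] in column 4 we have R+H≡L with carry-in 1; given R=8, H=6 and digits 0,2,3,6,7,8 already taken and all letters distinct, that pins L to 5. So L=5.
Step 8. [col 5: G + J ≡ Z (mod 10)] column 5: given G=2, carry-in 1, and digits 0,2,3,5,6,7,8 already taken and all letters distinct, G+J≡Z (mod 10) forces J=1, so J=1.
Step 9. [col 5: G + J ≡ Z (mod 10)] in column 5 we have G+J≡Z with carry-in 1; given G=2, J=1 and digits 0,1,2,3,5,6,7,8 already taken and all letters distinct, that pins Z to 4, so Z=4.

Answer: G=2, H=6, J=1, K=3, L=5, N=7, R=8, W=0, Z=4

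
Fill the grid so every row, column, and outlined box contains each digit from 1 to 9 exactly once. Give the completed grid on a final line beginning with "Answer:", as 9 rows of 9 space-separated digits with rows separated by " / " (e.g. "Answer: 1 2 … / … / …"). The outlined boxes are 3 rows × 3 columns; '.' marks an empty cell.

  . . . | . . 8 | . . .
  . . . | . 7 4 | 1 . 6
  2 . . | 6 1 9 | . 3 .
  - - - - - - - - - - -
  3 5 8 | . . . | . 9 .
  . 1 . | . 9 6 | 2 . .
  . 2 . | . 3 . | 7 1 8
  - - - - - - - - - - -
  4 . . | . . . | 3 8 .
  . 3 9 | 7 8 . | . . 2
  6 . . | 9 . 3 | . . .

Step 1. [r4c9∈{4}] r4c9 has the single candidate 4, so r4c9=4.
Step 2. [r7c2∈{7}] r7c2 is down to just 7 ⇒ r7c2=7.
Step 3. [r5c8∈{5}] r5c8 is down to just 5 ⇒ r5c8=5.
Step 4. [r4c5∈{2}] only 2 remains possible at r4c5, so r4c5=2.
Step 5. [r1c5∈{5}] r1c5 has the single candidate 5. So r1c5=5.
Step 6. [r7c6∈{1,2,5}] col 6 places 2 nowhere but r7c6, so r7c6=2.
Step 7. [r1c7∈{4,9}] 9 has one home in col 7: r1c7, so r1c7=9.
Step 8. [r1c9∈{7}] r1c9's peers cover all but 7 ⇒ r1c9=7.
Step 9. [r2c1∈{5,8,9}] col 1 places 8 nowhere but r2c1, so r2c1=8.
Step 10. [r8c1∈{1,5}] 5 has one home in col 1: r8c1 ⇒ r8c1=5.
Step 11. [r7c3∈{1}] only 1 remains possible at r7c3 ⇒ r7c3=1.
Step 12. [r3c9∈{5}] r3c9 has the single candidate 5 ⇒ r3c9=5.
Step 13. [r3c2∈{4}] only 4 remains possible at r3c2 ⇒ r3c2=4.
Step 14. [r1c8∈{2,4}] in row 1, 4 fits only at r1c8 ⇒ r1c8=4.
Step 15. [r1c4∈{2,3}] 2 has one home in row 1: r1c4 ⇒ r1c4=2.
Step 16. [r8c7∈{4,6}] row 8 places 4 nowhere but r8c7, so r8c7=4.
Step 17. [r1c3∈{3,6}] r1c3 is the only open cell in row 1 admitting 3, so r1c3=3.
Step 18. [r5c4∈{4,8}] across row 5, 8 lands solely at r5c4 ⇒ r5c4=8.
Step 19. [r5c3∈{4,7}] row 5 places 4 nowhere but r5c3, so r5c3=4.
Step 20. [r4c6∈{1,7}] row 4 places 7 nowhere but r4c6. So r4c6=7.
Step 21. [r7c4∈{5}] nothing but 5 survives at r7c4, so r7c4=5.
Step 22. [r7c9∈{9}] only 9 remains possible at r7c9. So r7c9=9.
Step 23. [r6c6∈{5}] nothing but 5 survives at r6c6 ⇒ r6c6=5.
Step 24. [r9c3∈{2}] nothing but 2 survives at r9c3 ⇒ r9c3=2.
Step 25. [r2c4∈{3}] nothing but 3 survives at r2c4, so r2c4=3.
Step 26. [r3c3∈{7}] r3c3 is down to just 7, so r3c3=7.
Step 27. [r2c3∈{5}] nothing but 5 survives at r2c3 ⇒ r2c3=5.
Step 28. [r9c9∈{1}] r9c9 is down to just 1 ⇒ r9c9=1.
Step 29. [r8c8∈{6}] r8c8 is down to just 6. So r8c8=6.
Step 30. [r9c5∈{4}] r9c5 has the single candidate 4 ⇒ r9c5=4.
Step 31. [r6c1∈{9}] r6c1 has the single candidate 9. So r6c1=9.
Step 32. [r8c6∈{1}] r8c6's peers cover all but 1. So r8c6=1.
Step 33. [r9c8∈{7}] r9c8 has the single candidate 7. So r9c8=7.
Step 34. [r4c7∈{6}] only 6 remains possible at r4c7. So r4c7=6.
Step 35. [r1c1∈{1}] nothing but 1 survives at r1c1. So r1c1=1.
Step 36. [r2c8∈{2}] r2c8 is down to just 2 ⇒ r2c8=2.
Step 37. [r3c7∈{8}] r3c7 has the single candidate 8 ⇒ r3c7=8.
Step 38. [r9c2∈{8}] r9c2's peers cover all but 8 ⇒ r9c2=8.
Step 39. [r5c1∈{7}] r5c1's peers cover all but 7. So r5c1=7.
Step 40. [r4c4∈{1}] r4c4 has the single candidate 1. So r4c4=1.
Step 41. [r9c7∈{5}] r9c7 has the single candidate 5 ⇒ r9c7=5.
Step 42. [r6c3∈{6}] r6c3 is down to just 6, so r6c3=6.
Step 43. [r5c9∈{3}] r5c9 has the single candidate 3, so r5c9=3.
Step 44. [r2c2∈{9}] nothing but 9 survives at r2c2. So r2c2=9.
Step 45. [r1c2∈{6}] only 6 remains possible at r1c2. So r1c2=6.
Step 46. [r7c5∈{6}] r7c5 is down to just 6 ⇒ r7c5=6.
Step 47. [r6c4∈{4}] r6c4 has the single candidate 4 ⇒ r6c4=4.

Answer: 1 6 3 2 5 8 9 4 7 / 8 9 5 3 7 4 1 2 6 / 2 4 7 6 1 9 8 3 5 / 3 5 8 1 2 7 6 9 4 / 7 1 4 8 9 6 2 5 3 / 9 2 6 4 3 5 7 1 8 / 4 7 1 5 6 2 3 8 9 / 5 3 9 7 8 1 4 6 2 / 6 8 2 9 4 3 5 7 1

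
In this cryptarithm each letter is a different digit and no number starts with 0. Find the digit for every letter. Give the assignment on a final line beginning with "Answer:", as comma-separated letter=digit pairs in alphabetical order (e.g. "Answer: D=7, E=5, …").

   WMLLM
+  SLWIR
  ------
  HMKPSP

Step 1. [col 1: M + R ≡ P (mod 10)] M=2 is one option consistent with column 1 (M + R ≡ P (mod 10), carry-in 0) — take it ⇒ M=2.
Step 2. [col 1: M + R ≡ P (mod 10)] no forcing yet in column 1 (carry-in 0); R=6 is free and consistent — try it. So R=6.
Step 3. [H] the sum has 6 digits but both addends have 5; that extra leading digit H is the final carry, namely 1 ⇒ H=1.
Step 4. [col 1: M + R ≡ P (mod 10)] from column 1 (M=2, R=6, carry-in 0, digits 1,2,6 already taken and all letters distinct): P must equal 8, so P=8.
Step 5. [col 2: L + I ≡ S (mod 10)] no forcing yet in column 2 (carry-in 0); L=5 is free and consistent — try it. So L=5.
Step 6. [col 2: L + I ≡ S (mod 10)] S=9 is one option consistent with column 2 (L + I ≡ S (mod 10), carry-in 0) — take it. So S=9.
Step 7. [col 2: L + I ≡ S (mod 10)] in column 2 we have L+I≡S with carry-in 0; given L=5, S=9 and digits 1,2,5,6,8,9 already taken and all letters distinct, that pins I to 4. So I=4.
Step 8. [col 3: L + W ≡ P (mod 10)] from column 3 (L=5, P=8, carry-in 0, digits 1,2,4,5,6,8,9 already taken and all letters distinct): W must equal 3, so W=3.
Step 9. [col 4: M + L ≡ K (mod 10)] column 4 reads M+L+carry(0)=K with M=2, L=5; with digits 1,2,3,4,5,6,8,9 already taken and all letters distinct, the only value for K is 7. So K=7.

Answer: H=1, I=4, K=7, L=5, M=2, P=8, R=6, S=9, W=3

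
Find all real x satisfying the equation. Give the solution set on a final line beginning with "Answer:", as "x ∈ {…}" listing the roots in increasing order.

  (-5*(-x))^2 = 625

Step 1. [(-5*(-x))^2 = 625] √ both sides: 625 ≥ 0 gives two branches. So sqrt: -5*(-x) = 25 or -25.
Step 2. [-5*(-x) = 25 or -25] leading coefficient -5: divide by -5. So div: -x = -5 or 5.
Step 3. [-x = -5 or 5] leading − — multiply by −1. So neg: x = 5 or -5.

Answer: x ∈ {-5, 5}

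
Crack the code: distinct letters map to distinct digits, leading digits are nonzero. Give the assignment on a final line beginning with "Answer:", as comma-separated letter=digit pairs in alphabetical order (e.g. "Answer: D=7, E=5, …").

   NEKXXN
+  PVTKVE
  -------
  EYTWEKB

Step 1. [col 1: N + E ≡ B (mod 10)] N=9 is one option consistent with column 1 (N + E ≡ B (mod 10), carry-in 0) — take it, so N=9.
Step 2. [col 1: N + E ≡ B (mod 10)] E=1 is one option consistent with column 1 (N + E ≡ B (mod 10), carry-in 0) — take it ⇒ E=1.
Step 3. [col 1: N + E ≡ B (mod 10)] in column 1 we have N+E≡B with carry-in 0; given N=9, E=1 and digits 1,9 already taken and all letters distinct, that pins B to 0, so B=0.
Step 4. [col 2: X + V ≡ K (mod 10)] X=8 is one option consistent with column 2 (X + V ≡ K (mod 10), carry-in 1) — take it, so X=8.
Step 5. [col 2: X + V ≡ K (mod 10)] several values work for V in column 2 (X + V ≡ K (mod 10), carry-in 1); try V=3. So V=3.
Step 6. [col 2: X + V ≡ K (mod 10)] column 2 reads X+V+carry(1)=K with X=8, V=3; with digits 0,1,3,8,9 already taken and all letters distinct, the only value for K is 2, so K=2.
Step 7. [col 4: K + T ≡ W (mod 10)] from column 4 (K=2, carry-in 1, digits 0,1,2,3,8,9 already taken and all letters distinct): T must equal 4. So T=4.
Step 8. [col 4: K + T ≡ W (mod 10)] in column 4 we have K+T≡W with carry-in 1; given K=2, T=4 and digits 0,1,2,3,4,8,9 already taken and all letters distinct, that pins W to 7. So W=7.
Step 9. [col 6: N + P ≡ Y (mod 10)] column 6: given N=9, carry-in 0, and digits 0,1,2,3,4,7,8,9 already taken and all letters distinct, N+P≡Y (mod 10) forces Y=5. So Y=5.
Step 10. [col 6: N + P ≡ Y (mod 10)] in column 6 we have N+P≡Y with carry-in 0; given N=9, Y=5 and digits 0,1,2,3,4,5,7,8,9 already taken and all letters distinct, that pins P to 6. So P=6.

Answer: B=0, E=1, K=2, N=9, P=6, T=4, V=3, W=7, X=8, Y=5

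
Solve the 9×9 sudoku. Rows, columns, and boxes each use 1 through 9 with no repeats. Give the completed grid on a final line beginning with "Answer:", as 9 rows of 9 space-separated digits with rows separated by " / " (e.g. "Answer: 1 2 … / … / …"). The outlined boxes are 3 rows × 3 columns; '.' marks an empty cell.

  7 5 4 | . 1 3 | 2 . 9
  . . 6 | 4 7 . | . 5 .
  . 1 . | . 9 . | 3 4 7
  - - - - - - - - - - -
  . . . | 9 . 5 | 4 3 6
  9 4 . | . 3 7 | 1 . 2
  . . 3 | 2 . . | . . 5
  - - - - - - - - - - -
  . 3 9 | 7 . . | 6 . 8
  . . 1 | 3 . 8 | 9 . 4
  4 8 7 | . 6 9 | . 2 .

Step 1. [r5c8∈{8}] only 8 remains possible at r5c8 ⇒ r5c8=8.
Step 2. [r6c6∈{1,4,6}] box 5 places 1 nowhere but r6c6, so r6c6=1.
Step 3. [r2c6∈{2}] r2c6 has the single candidate 2. So r2c6=2.
Step 4. [r3c4∈{5,6,8}] in row 3, 5 fits only at r3c4. So r3c4=5.
Step 5. [r4c5∈{8}] r4c5 is down to just 8 ⇒ r4c5=8.
Step 6. [r6c1∈{6,8}] r6c1 is the only open cell in row 6 admitting 8, so r6c1=8.
Step 7. [r3c1∈{2}] r3c1's peers cover all but 2, so r3c1=2.
Step 8. [r7c5∈{2,4,5}] in row 7, 2 fits only at r7c5, so r7c5=2.
Step 9. [r6c2∈{6,7}] across row 6, 6 lands solely at r6c2 ⇒ r6c2=6.
Step 10. [r1c8∈{6}] only 6 remains possible at r1c8 ⇒ r1c8=6.
Step 11. [r6c8∈{7,9}] 9 has one home in row 6: r6c8, so r6c8=9.
Step 12. [r9c4∈{1}] r9c4's peers cover all but 1, so r9c4=1.
Step 13. [r4c3∈{2}] nothing but 2 survives at r4c3 ⇒ r4c3=2.
Step 14. [r7c1∈{5}] r7c1's peers cover all but 5, so r7c1=5.
Step 15. [r2c2∈{9}] nothing but 9 survives at r2c2. So r2c2=9.
Step 16. [r1c4∈{8}] nothing but 8 survives at r1c4 ⇒ r1c4=8.
Step 17. [r9c9∈{3}] r9c9's peers cover all but 3, so r9c9=3.
Step 18. [r8c1∈{6}] nothing but 6 survives at r8c1 ⇒ r8c1=6.
Step 19. [r2c9∈{1}] nothing but 1 survives at r2c9, so r2c9=1.
Step 20. [r7c6∈{4}] nothing but 4 survives at r7c6 ⇒ r7c6=4.
Step 21. [r6c7∈{7}] r6c7 has the single candidate 7 ⇒ r6c7=7.
Step 22. [r8c2∈{2}] nothing but 2 survives at r8c2 ⇒ r8c2=2.
Step 23. [r5c3∈{5}] nothing but 5 survives at r5c3 ⇒ r5c3=5.
Step 24. [r6c5∈{4}] nothing but 4 survives at r6c5 ⇒ r6c5=4.
Step 25. [r4c2∈{7}] nothing but 7 survives at r4c2, so r4c2=7.
Step 26. [r5c4∈{6}] r5c4's peers cover all but 6. So r5c4=6.
Step 27. [r4c1∈{1}] only 1 remains possible at r4c1, so r4c1=1.
Step 28. [r2c7∈{8}] r2c7 is down to just 8. So r2c7=8.
Step 29. [r3c3∈{8}] r3c3's peers cover all but 8. So r3c3=8.
Step 30. [r8c5∈{5}] nothing but 5 survives at r8c5 ⇒ r8c5=5.
Step 31. [r7c8∈{1}] r7c8 has the single candidate 1. So r7c8=1.
Step 32. [r8c8∈{7}] r8c8 has the single candidate 7, so r8c8=7.
Step 33. [r3c6∈{6}] nothing but 6 survives at r3c6 ⇒ r3c6=6.
Step 34. [r2c1∈{3}] r2c1 is down to just 3. So r2c1=3.
Step 35. [r9c7∈{5}] r9c7 is down to just 5. So r9c7=5.

Answer: 7 5 4 8 1 3 2 6 9 / 3 9 6 4 7 2 8 5 1 / 2 1 8 5 9 6 3 4 7 / 1 7 2 9 8 5 4 3 6 / 9 4 5 6 3 7 1 8 2 / 8 6 3 2 4 1 7 9 5 / 5 3 9 7 2 4 6 1 8 / 6 2 1 3 5 8 9 7 4 / 4 8 7 1 6 9 5 2 3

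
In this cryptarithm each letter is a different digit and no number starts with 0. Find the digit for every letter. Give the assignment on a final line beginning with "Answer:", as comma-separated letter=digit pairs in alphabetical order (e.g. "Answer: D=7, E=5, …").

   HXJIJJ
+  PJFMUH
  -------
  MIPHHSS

Step 1. [col 1: J + H ≡ S (mod 10)] S=3 is one option consistent with column 1 (J + H ≡ S (mod 10), carry-in 0) — take it, so S=3.
Step 2. [col 1: J + H ≡ S (mod 10)] no forcing yet in column 1 (carry-in 0); H=6 is free and consistent — try it ⇒ H=6.
Step 3. [col 1: J + H ≡ S (mod 10)] in column 1 we have J+H≡S with carry-in 0; given H=6, S=3 and digits 3,6 already taken and all letters distinct, that pins J to 7, so J=7.
Step 4. [col 2: J + U ≡ S (mod 10)] column 2: given J=7, S=3, carry-in 1, and digits 3,6,7 already taken and all letters distinct, J+U≡S (mod 10) forces U=5. So U=5.
Step 5. [col 3: I + M ≡ H (mod 10)] I=4 is one option consistent with column 3 (I + M ≡ H (mod 10), carry-in 1) — take it ⇒ I=4.
Step 6. [col 3: I + M ≡ H (mod 10)] column 3: given I=4, H=6, carry-in 1, and digits 3,4,5,6,7 already taken and all letters distinct, I+M≡H (mod 10) forces M=1. So M=1.
Step 7. [col 4: J + F ≡ H (mod 10)] column 4 reads J+F+carry(0)=H with J=7, H=6; with digits 1,3,4,5,6,7 already taken and all letters distinct, the only value for F is 9, so F=9.
Step 8. [col 5: X + J ≡ P (mod 10)] column 5 (X + J ≡ P (mod 10), carry-in 1) doesn't pin P yet; pick P=8 and continue, so P=8.
Step 9. [col 5: X + J ≡ P (mod 10)] from column 5 (J=7, P=8, carry-in 1, digits 1,3,4,5,6,7,8,9 already taken and all letters distinct): X must equal 0 ⇒ X=0.

Answer: F=9, H=6, I=4, J=7, M=1, P=8, S=3, U=5, X=0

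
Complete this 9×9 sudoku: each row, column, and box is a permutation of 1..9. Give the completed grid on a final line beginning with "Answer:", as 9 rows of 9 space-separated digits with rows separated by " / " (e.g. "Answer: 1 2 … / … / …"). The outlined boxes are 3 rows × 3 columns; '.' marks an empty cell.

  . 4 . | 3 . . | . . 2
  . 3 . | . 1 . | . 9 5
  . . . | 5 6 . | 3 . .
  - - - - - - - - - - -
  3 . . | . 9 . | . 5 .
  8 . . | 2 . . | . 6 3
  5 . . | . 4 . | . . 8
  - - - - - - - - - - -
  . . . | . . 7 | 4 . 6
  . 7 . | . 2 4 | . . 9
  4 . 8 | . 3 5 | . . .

Step 1. [r5c6∈{1}] r5c6 is down to just 1, so r5c6=1.
Step 2. [r5c2∈{9}] r5c2 has the single candidate 9. So r5c2=9.
Step 3. [r5c7∈{7}] nothing but 7 survives at r5c7. So r5c7=7.
Step 4. [r1c3∈{1,5,6,7,9}] across row 1, 5 lands solely at r1c3. So r1c3=5.
Step 5. [r1c5∈{7,8}] col 5 places 7 nowhere but r1c5. So r1c5=7.
Step 6. [r3c8∈{1,4,7,8}] in col 8, 4 fits only at r3c8 ⇒ r3c8=4.
Step 7. [r3c9∈{1,7}] r3c9 is the only open cell in box 3 admitting 7, so r3c9=7.
Step 8. [r9c9∈{1}] r9c9 has the single candidate 1. So r9c9=1.
Step 9. [r9c7∈{2}] r9c7 has the single candidate 2. So r9c7=2.
Step 10. [r9c2∈{6}] r9c2's peers cover all but 6. So r9c2=6.
Step 11. [r8c1∈{1}] nothing but 1 survives at r8c1, so r8c1=1.
Step 12. [r4c7∈{1}] nothing but 1 survives at r4c7, so r4c7=1.
Step 13. [r4c2∈{2}] only 2 remains possible at r4c2 ⇒ r4c2=2.
Step 14. [r7c5∈{8}] nothing but 8 survives at r7c5, so r7c5=8.
Step 15. [r2c1∈{2,6,7}] col 1 places 7 nowhere but r2c1, so r2c1=7.
Step 16. [r1c1∈{6,9}] across col 1, 6 lands solely at r1c1. So r1c1=6.
Step 17. [r2c3∈{2}] r2c3 is down to just 2. So r2c3=2.
Step 18. [r2c6∈{8}] only 8 remains possible at r2c6 ⇒ r2c6=8.
Step 19. [r4c6∈{6}] r4c6 has the single candidate 6. So r4c6=6.
Step 20. [r3c1∈{9}] nothing but 9 survives at r3c1. So r3c1=9.
Step 21. [r6c4∈{7}] r6c4 is down to just 7, so r6c4=7.
Step 22. [r3c3∈{1}] r3c3 has the single candidate 1. So r3c3=1.
Step 23. [r7c8∈{3}] r7c8 has the single candidate 3 ⇒ r7c8=3.
Step 24. [r1c7∈{8}] only 8 remains possible at r1c7. So r1c7=8.
Step 25. [r7c4∈{1,9}] in row 7, 1 fits only at r7c4. So r7c4=1.
Step 26. [r5c3∈{4}] only 4 remains possible at r5c3 ⇒ r5c3=4.
Step 27. [r6c6∈{3}] nothing but 3 survives at r6c6 ⇒ r6c6=3.
Step 28. [r4c4∈{8}] r4c4's peers cover all but 8, so r4c4=8.
Step 29. [r7c1∈{2}] nothing but 2 survives at r7c1. So r7c1=2.
Step 30. [r8c7∈{5}] nothing but 5 survives at r8c7, so r8c7=5.
Step 31. [r8c8∈{8}] only 8 remains possible at r8c8 ⇒ r8c8=8.
Step 32. [r3c6∈{2}] r3c6's peers cover all but 2. So r3c6=2.
Step 33. [r8c4∈{6}] r8c4's peers cover all but 6 ⇒ r8c4=6.
Step 34. [r3c2∈{8}] r3c2's peers cover all but 8. So r3c2=8.
Step 35. [r7c2∈{5}] nothing but 5 survives at r7c2. So r7c2=5.
Step 36. [r6c2∈{1}] r6c2 has the single candidate 1, so r6c2=1.
Step 37. [r5c5∈{5}] r5c5's peers cover all but 5 ⇒ r5c5=5.
Step 38. [r9c4∈{9}] r9c4's peers cover all but 9, so r9c4=9.
Step 39. [r2c7∈{6}] nothing but 6 survives at r2c7 ⇒ r2c7=6.
Step 40. [r2c4∈{4}] nothing but 4 survives at r2c4. So r2c4=4.
Step 41. [r9c8∈{7}] r9c8 has the single candidate 7. So r9c8=7.
Step 42. [r4c9∈{4}] r4c9's peers cover all but 4 ⇒ r4c9=4.
Step 43. [r1c6∈{9}] only 9 remains possible at r1c6 ⇒ r1c6=9.
Step 44. [r6c3∈{6}] r6c3 is down to just 6 ⇒ r6c3=6.
Step 45. [r6c8∈{2}] only 2 remains possible at r6c8. So r6c8=2.
Step 46. [r7c3∈{9}] r7c3 is down to just 9. So r7c3=9.
Step 47. [r6c7∈{9}] nothing but 9 survives at r6c7 ⇒ r6c7=9.
Step 48. [r8c3∈{3}] r8c3 is down to just 3 ⇒ r8c3=3.
Step 49. [r1c8∈{1}] nothing but 1 survives at r1c8. So r1c8=1.
Step 50. [r4c3∈{7}] r4c3 is down to just 7 ⇒ r4c3=7.

Answer: 6 4 5 3 7 9 8 1 2 / 7 3 2 4 1 8 6 9 5 / 9 8 1 5 6 2 3 4 7 / 3 2 7 8 9 6 1 5 4 / 8 9 4 2 5 1 7 6 3 / 5 1 6 7 4 3 9 2 8 / 2 5 9 1 8 7 4 3 6 / 1 7 3 6 2 4 5 8 9 / 4 6 8 9 3 5 2 7 1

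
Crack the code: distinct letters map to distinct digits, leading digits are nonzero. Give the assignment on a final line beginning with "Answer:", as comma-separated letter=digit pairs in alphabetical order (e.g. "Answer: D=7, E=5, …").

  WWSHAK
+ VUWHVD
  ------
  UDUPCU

Step 1. [col 1: K + D ≡ U (mod 10)] column 1 (K + D ≡ U (mod 10), carry-in 0) doesn't pin U yet; pick U=4 and continue, so U=4.
Step 2. [col 1: K + D ≡ U (mod 10)] no forcing yet in column 1 (carry-in 0); D=5 is free and consistent — try it, so D=5.
Step 3. [col 1: K + D ≡ U (mod 10)] column 1: given D=5, U=4, carry-in 0, and digits 4,5 already taken and all letters distinct, K+D≡U (mod 10) forces K=9 ⇒ K=9.
Step 4. [col 2: A + V ≡ C (mod 10)] several values work for V in column 2 (A + V ≡ C (mod 10), carry-in 1); try V=3. So V=3.
Step 5. [col 2: A + V ≡ C (mod 10)] A=6 is one option consistent with column 2 (A + V ≡ C (mod 10), carry-in 1) — take it. So A=6.
Step 6. [col 2: A + V ≡ C (mod 10)] in column 2 we have A+V≡C with carry-in 1; given A=6, V=3 and digits 3,4,5,6,9 already taken and all letters distinct, that pins C to 0 ⇒ C=0.
Step 7. [col 3: H + H ≡ P (mod 10)] column 3 reads H+H+carry(1)=P with nothing yet; with digits 0,3,4,5,6,9 already taken and all letters distinct, the only value for P is 7 ⇒ P=7.
Step 8. [col 3: H + H ≡ P (mod 10)] column 3 reads H+H+carry(1)=P with P=7; with digits 0,3,4,5,6,7,9 already taken and all letters distinct, the only value for H is 8. So H=8.
Step 9. [col 4: S + W ≡ U (mod 10)] column 4 (S + W ≡ U (mod 10), carry-in 1) doesn't pin S yet; pick S=2 and continue ⇒ S=2.
Step 10. [col 4: S + W ≡ U (mod 10)] column 4 reads S+W+carry(1)=U with S=2, U=4; with digits 0,2,3,4,5,6,7,8,9 already taken and all letters distinct, the only value for W is 1, so W=1.

Answer: A=6, C=0, D=5, H=8, K=9, P=7, S=2, U=4, V=3, W=1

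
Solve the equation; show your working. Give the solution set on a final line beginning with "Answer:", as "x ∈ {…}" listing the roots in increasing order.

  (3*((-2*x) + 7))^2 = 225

Step 1. [(3*((-2*x) + 7))^2 = 225] LHS squared, RHS 225 ≥ 0: apply √ (±). So sqrt: 3*((-2*x) + 7) = 15 or -15.
Step 2. [3*((-2*x) + 7) = 15 or -15] 3·(inner) — divide through by 3. So div: (-2*x) + 7 = 5 or -5.
Step 3. [(-2*x) + 7 = 5 or -5] peel the +7: subtract 7 from each side. So sub: -2*x = -2 or -12.
Step 4. [-2*x = -2 or -12] divide by the outer -2, so div: x = 1 or 6.

Answer: x ∈ {1, 6}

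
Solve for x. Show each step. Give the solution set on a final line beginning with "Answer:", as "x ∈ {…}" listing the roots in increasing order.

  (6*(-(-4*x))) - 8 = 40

Step 1. [(6*(-(-4*x))) - 8 = 40] -8 is outermost — add 8 both sides. So sub: 6*(-(-4*x)) = 48.
Step 2. [6*(-(-4*x)) = 48] LHS = 6·(…); ÷6 both sides ⇒ div: -(-4*x) = 8.
Step 3. [-(-4*x) = 8] leading − — multiply by −1, so neg: -4*x = -8.
Step 4. [-4*x = -8] leading coefficient -4: divide by -4. So div: x = 2.

Answer: x ∈ {2}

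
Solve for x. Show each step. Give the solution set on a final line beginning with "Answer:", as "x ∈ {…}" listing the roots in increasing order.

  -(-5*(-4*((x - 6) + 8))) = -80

Step 1. [-(-5*(-4*((x - 6) + 8))) = -80] leading − — multiply by −1 ⇒ neg: -5*(-4*((x - 6) + 8)) = 80.
Step 2. [-5*(-4*((x - 6) + 8)) = 80] leading coefficient -5: divide by -5, so div: -4*((x - 6) + 8) = -16.
Step 3. [-4*((x - 6) + 8) = -16] -4·(inner) — divide through by -4 ⇒ div: (x - 6) + 8 = 4.
Step 4. [(x - 6) + 8 = 4] the outer +8 inverts by subtracting 8 ⇒ sub: x - 6 = -4.
Step 5. [x - 6 = -4] add 6: x sits inside (… - 6), so sub: x = 2.

Answer: x ∈ {2}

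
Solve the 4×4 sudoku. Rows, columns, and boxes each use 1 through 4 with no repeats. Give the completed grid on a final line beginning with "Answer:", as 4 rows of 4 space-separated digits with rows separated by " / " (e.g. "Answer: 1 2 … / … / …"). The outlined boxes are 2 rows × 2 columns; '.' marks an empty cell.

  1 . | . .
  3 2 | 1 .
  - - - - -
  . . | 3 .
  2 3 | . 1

Step 1. [r2c4∈{4}] only 4 remains possible at r2c4, so r2c4=4.
Step 2. [r1c2∈{4}] r1c2's peers cover all but 4 ⇒ r1c2=4.
Step 3. [r3c4∈{2}] nothing but 2 survives at r3c4 ⇒ r3c4=2.
Step 4. [r4c3∈{4}] r4c3 has the single candidate 4, so r4c3=4.
Step 5. [r3c1∈{4}] nothing but 4 survives at r3c1 ⇒ r3c1=4.
Step 6. [r3c2∈{1}] r3c2 is down to just 1 ⇒ r3c2=1.
Step 7. [r1c3∈{2}] r1c3's peers cover all but 2 ⇒ r1c3=2.
Step 8. [r1c4∈{3}] nothing but 3 survives at r1c4. So r1c4=3.

Answer: 1 4 2 3 / 3 2 1 4 / 4 1 3 2 / 2 3 4 1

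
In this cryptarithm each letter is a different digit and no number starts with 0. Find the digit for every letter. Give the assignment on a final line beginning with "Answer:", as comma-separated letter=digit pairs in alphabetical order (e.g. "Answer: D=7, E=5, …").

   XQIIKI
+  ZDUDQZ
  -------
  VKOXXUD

Step 1. [col 1: I + Z ≡ D (mod 10)] no forcing yet in column 1 (carry-in 0); D=5 is free and consistent — try it ⇒ D=5.
Step 2. [V] the sum has 7 digits but both addends have 6; that extra leading digit V is the final carry, namely 1, so V=1.
Step 3. [col 1: I + Z ≡ D (mod 10)] several values work for Z in column 1 (I + Z ≡ D (mod 10), carry-in 0); try Z=8. So Z=8.
Step 4. [col 1: I + Z ≡ D (mod 10)] in column 1 we have I+Z≡D with carry-in 0; given Z=8, D=5 and digits 1,5,8 already taken and all letters distinct, that pins I to 7. So I=7.
Step 5. [col 2: K + Q ≡ U (mod 10)] K=0 is one option consistent with column 2 (K + Q ≡ U (mod 10), carry-in 1) — take it ⇒ K=0.
Step 6. [col 2: K + Q ≡ U (mod 10)] Q=3 is one option consistent with column 2 (K + Q ≡ U (mod 10), carry-in 1) — take it ⇒ Q=3.
Step 7. [col 2: K + Q ≡ U (mod 10)] column 2 reads K+Q+carry(1)=U with K=0, Q=3; with digits 0,1,3,5,7,8 already taken and all letters distinct, the only value for U is 4, so U=4.
Step 8. [col 3: I + D ≡ X (mod 10)] column 3 reads I+D+carry(0)=X with I=7, D=5; with digits 0,1,3,4,5,7,8 already taken and all letters distinct, the only value for X is 2. So X=2.
Step 9. [col 5: Q + D ≡ O (mod 10)] column 5: given Q=3, D=5, carry-in 1, and digits 0,1,2,3,4,5,7,8 already taken and all letters distinct, Q+D≡O (mod 10) forces O=9. So O=9.

Answer: D=5, I=7, K=0, O=9, Q=3, U=4, V=1, X=2, Z=8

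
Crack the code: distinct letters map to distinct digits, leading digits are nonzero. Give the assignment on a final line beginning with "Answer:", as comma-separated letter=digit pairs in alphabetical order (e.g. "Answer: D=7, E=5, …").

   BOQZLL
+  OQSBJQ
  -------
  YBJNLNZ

Step 1. [col 1: L + Q ≡ Z (mod 10)] no forcing yet in column 1 (carry-in 0); Q=6 is free and consistent — try it ⇒ Q=6.
Step 2. [col 1: L + Q ≡ Z (mod 10)] several values work for Z in column 1 (L + Q ≡ Z (mod 10), carry-in 0); try Z=8 ⇒ Z=8.
Step 3. [col 1: L + Q ≡ Z (mod 10)] in column 1 we have L+Q≡Z with carry-in 0; given Q=6, Z=8 and digits 6,8 already taken and all letters distinct, that pins L to 2, so L=2.
Step 4. [col 2: L + J ≡ N (mod 10)] column 2 (L + J ≡ N (mod 10), carry-in 0) doesn't pin J yet; pick J=5 and continue ⇒ J=5.
Step 5. [col 2: L + J ≡ N (mod 10)] in column 2 we have L+J≡N with carry-in 0; given L=2, J=5 and digits 2,5,6,8 already taken and all letters distinct, that pins N to 7. So N=7.
Step 6. [Y] the sum has 7 digits but both addends have 6; that extra leading digit Y is the final carry, namely 1, so Y=1.
Step 7. [col 3: Z + B ≡ L (mod 10)] column 3 reads Z+B+carry(0)=L with Z=8, L=2; with digits 1,2,5,6,7,8 already taken and all letters distinct, the only value for B is 4, so B=4.
Step 8. [col 4: Q + S ≡ N (mod 10)] column 4 reads Q+S+carry(1)=N with Q=6, N=7; with digits 1,2,4,5,6,7,8 already taken and all letters distinct, the only value for S is 0 ⇒ S=0.
Step 9. [col 5: O + Q ≡ J (mod 10)] column 5 reads O+Q+carry(0)=J with Q=6, J=5; with digits 0,1,2,4,5,6,7,8 already taken and all letters distinct, the only value for O is 9 ⇒ O=9.

Answer: B=4, J=5, L=2, N=7, O=9, Q=6, S=0, Y=1, Z=8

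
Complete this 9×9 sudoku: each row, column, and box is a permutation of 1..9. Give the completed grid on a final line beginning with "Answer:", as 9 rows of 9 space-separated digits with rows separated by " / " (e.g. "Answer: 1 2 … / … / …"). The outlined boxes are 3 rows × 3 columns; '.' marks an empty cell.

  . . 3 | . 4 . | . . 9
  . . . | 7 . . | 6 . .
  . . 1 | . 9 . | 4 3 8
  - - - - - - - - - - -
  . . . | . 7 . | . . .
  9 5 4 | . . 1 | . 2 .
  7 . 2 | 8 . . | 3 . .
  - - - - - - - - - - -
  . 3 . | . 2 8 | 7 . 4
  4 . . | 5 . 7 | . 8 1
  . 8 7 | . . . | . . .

Step 1. [r8c5∈{3,6}] r8c5 is the only open cell in row 8 admitting 3, so r8c5=3.
Step 2. [r5c5∈{6}] only 6 remains possible at r5c5, so r5c5=6.
Step 3. [r1c1∈{2,5,6,8}] across row 1, 8 lands solely at r1c1. So r1c1=8.
Step 4. [r6c5∈{5}] nothing but 5 survives at r6c5, so r6c5=5.
Step 5. [r6c9∈{6}] r6c9 is down to just 6 ⇒ r6c9=6.
Step 6. [r9c5∈{1}] nothing but 1 survives at r9c5 ⇒ r9c5=1.
Step 7. [r2c8∈{1,5}] in row 2, 1 fits only at r2c8, so r2c8=1.
Step 8. [r4c7∈{1,5,8,9}] across col 7, 1 lands solely at r4c7 ⇒ r4c7=1.
Step 9. [r4c2∈{6}] nothing but 6 survives at r4c2. So r4c2=6.
Step 10. [r3c1∈{2,5,6}] r3c1 is the only open cell in box 1 admitting 6. So r3c1=6.
Step 11. [r3c4∈{2}] r3c4 has the single candidate 2, so r3c4=2.
Step 12. [r4c6∈{2,3,4,9}] 2 has one home in row 4: r4c6, so r4c6=2.
Step 13. [r4c9∈{5}] r4c9 is down to just 5. So r4c9=5.
Step 14. [r2c9∈{2}] only 2 remains possible at r2c9 ⇒ r2c9=2.
Step 15. [r2c1∈{5}] r2c1 is down to just 5 ⇒ r2c1=5.
Step 16. [r2c3∈{9}] only 9 remains possible at r2c3. So r2c3=9.
Step 17. [r1c7∈{5}] r1c7 has the single candidate 5. So r1c7=5.
Step 18. [r9c8∈{5,6,9}] in row 9, 5 fits only at r9c8, so r9c8=5.
Step 19. [r7c8∈{6,9}] col 8 places 6 nowhere but r7c8, so r7c8=6.
Step 20. [r7c4∈{9}] r7c4 has the single candidate 9, so r7c4=9.
Step 21. [r9c7∈{2,9}] across row 9, 9 lands solely at r9c7, so r9c7=9.
Step 22. [r4c8∈{4,9}] across row 4, 9 lands solely at r4c8. So r4c8=9.
Step 23. [r4c4∈{3,4}] row 4 places 4 nowhere but r4c4, so r4c4=4.
Step 24. [r1c6∈{6}] r1c6 is down to just 6. So r1c6=6.
Step 25. [r1c2∈{2,7}] across row 1, 2 lands solely at r1c2 ⇒ r1c2=2.
Step 26. [r8c3∈{6}] r8c3 has the single candidate 6 ⇒ r8c3=6.
Step 27. [r6c8∈{4}] nothing but 4 survives at r6c8, so r6c8=4.
Step 28. [r6c6∈{9}] r6c6 has the single candidate 9. So r6c6=9.
Step 29. [r9c1∈{2}] only 2 remains possible at r9c1. So r9c1=2.
Step 30. [r1c4∈{1}] r1c4's peers cover all but 1. So r1c4=1.
Step 31. [r2c2∈{4}] only 4 remains possible at r2c2 ⇒ r2c2=4.
Step 32. [r7c1∈{1}] only 1 remains possible at r7c1. So r7c1=1.
Step 33. [r7c3∈{5}] r7c3's peers cover all but 5, so r7c3=5.
Step 34. [r4c3∈{8}] r4c3 is down to just 8. So r4c3=8.
Step 35. [r4c1∈{3}] r4c1 has the single candidate 3, so r4c1=3.
Step 36. [r3c2∈{7}] only 7 remains possible at r3c2 ⇒ r3c2=7.
Step 37. [r3c6∈{5}] r3c6 is down to just 5 ⇒ r3c6=5.
Step 38. [r6c2∈{1}] r6c2 is down to just 1 ⇒ r6c2=1.
Step 39. [r9c4∈{6}] r9c4's peers cover all but 6. So r9c4=6.
Step 40. [r9c6∈{4}] r9c6's peers cover all but 4. So r9c6=4.
Step 41. [r5c4∈{3}] r5c4 has the single candidate 3. So r5c4=3.
Step 42. [r8c7∈{2}] nothing but 2 survives at r8c7 ⇒ r8c7=2.
Step 43. [r1c8∈{7}] r1c8 has the single candidate 7, so r1c8=7.
Step 44. [r2c5∈{8}] r2c5's peers cover all but 8 ⇒ r2c5=8.
Step 45. [r5c7∈{8}] r5c7 is down to just 8. So r5c7=8.
Step 46. [r9c9∈{3}] nothing but 3 survives at r9c9 ⇒ r9c9=3.
Step 47. [r5c9∈{7}] r5c9 is down to just 7 ⇒ r5c9=7.
Step 48. [r8c2∈{9}] r8c2 has the single candidate 9 ⇒ r8c2=9.
Step 49. [r2c6∈{3}] nothing but 3 survives at r2c6, so r2c6=3.

Answer: 8 2 3 1 4 6 5 7 9 / 5 4 9 7 8 3 6 1 2 / 6 7 1 2 9 5 4 3 8 / 3 6 8 4 7 2 1 9 5 / 9 5 4 3 6 1 8 2 7 / 7 1 2 8 5 9 3 4 6 / 1 3 5 9 2 8 7 6 4 / 4 9 6 5 3 7 2 8 1 / 2 8 7 6 1 4 9 5 3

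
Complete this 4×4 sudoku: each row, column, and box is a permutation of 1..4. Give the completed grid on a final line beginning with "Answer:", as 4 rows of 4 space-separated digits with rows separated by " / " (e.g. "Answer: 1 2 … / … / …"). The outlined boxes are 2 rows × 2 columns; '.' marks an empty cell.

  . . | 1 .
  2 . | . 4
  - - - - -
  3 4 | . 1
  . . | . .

Step 1. [r2c3∈{3}] r2c3's peers cover all but 3 ⇒ r2c3=3.
Step 2. [r4c2∈{1,2}] col 2 places 2 nowhere but r4c2, so r4c2=2.
Step 3. [r4c1∈{1}] r4c1 has the single candidate 1 ⇒ r4c1=1.
Step 4. [r1c4∈{2}] nothing but 2 survives at r1c4 ⇒ r1c4=2.
Step 5. [r4c3∈{4}] r4c3 is down to just 4. So r4c3=4.
Step 6. [r1c1∈{4}] r1c1's peers cover all but 4, so r1c1=4.
Step 7. [r4c4∈{3}] only 3 remains possible at r4c4 ⇒ r4c4=3.
Step 8. [r2c2∈{1}] r2c2 is down to just 1 ⇒ r2c2=1.
Step 9. [r1c2∈{3}] r1c2 has the single candidate 3, so r1c2=3.
Step 10. [r3c3∈{2}] r3c3 is down to just 2 ⇒ r3c3=2.

Answer: 4 3 1 2 / 2 1 3 4 / 3 4 2 1 / 1 2 4 3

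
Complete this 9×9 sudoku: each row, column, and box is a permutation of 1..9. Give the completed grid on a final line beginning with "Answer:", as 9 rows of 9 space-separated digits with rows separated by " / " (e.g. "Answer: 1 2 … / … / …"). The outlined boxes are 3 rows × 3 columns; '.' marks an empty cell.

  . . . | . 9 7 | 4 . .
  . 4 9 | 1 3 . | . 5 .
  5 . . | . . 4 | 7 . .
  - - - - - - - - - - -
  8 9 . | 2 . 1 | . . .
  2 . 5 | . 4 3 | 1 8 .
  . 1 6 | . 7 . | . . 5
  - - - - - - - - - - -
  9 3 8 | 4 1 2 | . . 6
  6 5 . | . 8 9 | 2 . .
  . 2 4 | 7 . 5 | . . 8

Step 1. [r6c8∈{2,3,4,9}] across row 6, 2 lands solely at r6c8 ⇒ r6c8=2.
Step 2. [r2c6∈{6,8}] r2c6 is the only open cell in col 6 admitting 6 ⇒ r2c6=6.
Step 3. [r8c3∈{1,7}] across box 7, 7 lands solely at r8c3 ⇒ r8c3=7.
Step 4. [r4c3∈{3}] r4c3's peers cover all but 3 ⇒ r4c3=3.
Step 5. [r1c1∈{1,3}] across col 1, 3 lands solely at r1c1, so r1c1=3.
Step 6. [r3c4∈{8}] r3c4 has the single candidate 8 ⇒ r3c4=8.
Step 7. [r3c2∈{6}] only 6 remains possible at r3c2, so r3c2=6.
Step 8. [r1c8∈{1,6}] in row 1, 6 fits only at r1c8 ⇒ r1c8=6.
Step 9. [r8c4∈{3}] r8c4 has the single candidate 3 ⇒ r8c4=3.
Step 10. [r3c9∈{1,2,3,9}] across col 9, 3 lands solely at r3c9 ⇒ r3c9=3.
Step 11. [r5c9∈{7,9}] in col 9, 9 fits only at r5c9, so r5c9=9.
Step 12. [r9c8∈{1,3,9}] in col 8, 3 fits only at r9c8, so r9c8=3.
Step 13. [r4c9∈{4,7}] col 9 places 7 nowhere but r4c9 ⇒ r4c9=7.
Step 14. [r8c9∈{1,4}] 4 has one home in col 9: r8c9, so r8c9=4.
Step 15. [r1c9∈{1,2}] across col 9, 1 lands solely at r1c9. So r1c9=1.
Step 16. [r1c3∈{2}] r1c3 is down to just 2. So r1c3=2.
Step 17. [r4c7∈{6}] r4c7 has the single candidate 6. So r4c7=6.
Step 18. [r3c5∈{2}] nothing but 2 survives at r3c5 ⇒ r3c5=2.
Step 19. [r9c7∈{9}] r9c7 has the single candidate 9. So r9c7=9.
Step 20. [r3c3∈{1}] only 1 remains possible at r3c3. So r3c3=1.
Step 21. [r2c9∈{2}] nothing but 2 survives at r2c9, so r2c9=2.
Step 22. [r8c8∈{1}] r8c8 has the single candidate 1, so r8c8=1.
Step 23. [r9c5∈{6}] nothing but 6 survives at r9c5 ⇒ r9c5=6.
Step 24. [r3c8∈{9}] nothing but 9 survives at r3c8 ⇒ r3c8=9.
Step 25. [r7c7∈{5}] r7c7 is down to just 5. So r7c7=5.
Step 26. [r6c1∈{4}] nothing but 4 survives at r6c1, so r6c1=4.
Step 27. [r1c2∈{8}] r1c2's peers cover all but 8, so r1c2=8.
Step 28. [r4c8∈{4}] r4c8 has the single candidate 4 ⇒ r4c8=4.
Step 29. [r5c2∈{7}] r5c2 has the single candidate 7 ⇒ r5c2=7.
Step 30. [r9c1∈{1}] only 1 remains possible at r9c1, so r9c1=1.
Step 31. [r2c7∈{8}] r2c7's peers cover all but 8, so r2c7=8.
Step 32. [r6c7∈{3}] nothing but 3 survives at r6c7, so r6c7=3.
Step 33. [r1c4∈{5}] r1c4 is down to just 5. So r1c4=5.
Step 34. [r4c5∈{5}] only 5 remains possible at r4c5. So r4c5=5.
Step 35. [r7c8∈{7}] nothing but 7 survives at r7c8 ⇒ r7c8=7.
Step 36. [r6c4∈{9}] only 9 remains possible at r6c4 ⇒ r6c4=9.
Step 37. [r5c4∈{6}] r5c4 has the single candidate 6. So r5c4=6.
Step 38. [r6c6∈{8}] r6c6 has the single candidate 8, so r6c6=8.
Step 39. [r2c1∈{7}] r2c1 has the single candidate 7 ⇒ r2c1=7.

Answer: 3 8 2 5 9 7 4 6 1 / 7 4 9 1 3 6 8 5 2 / 5 6 1 8 2 4 7 9 3 / 8 9 3 2 5 1 6 4 7 / 2 7 5 6 4 3 1 8 9 / 4 1 6 9 7 8 3 2 5 / 9 3 8 4 1 2 5 7 6 / 6 5 7 3 8 9 2 1 4 / 1 2 4 7 6 5 9 3 8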